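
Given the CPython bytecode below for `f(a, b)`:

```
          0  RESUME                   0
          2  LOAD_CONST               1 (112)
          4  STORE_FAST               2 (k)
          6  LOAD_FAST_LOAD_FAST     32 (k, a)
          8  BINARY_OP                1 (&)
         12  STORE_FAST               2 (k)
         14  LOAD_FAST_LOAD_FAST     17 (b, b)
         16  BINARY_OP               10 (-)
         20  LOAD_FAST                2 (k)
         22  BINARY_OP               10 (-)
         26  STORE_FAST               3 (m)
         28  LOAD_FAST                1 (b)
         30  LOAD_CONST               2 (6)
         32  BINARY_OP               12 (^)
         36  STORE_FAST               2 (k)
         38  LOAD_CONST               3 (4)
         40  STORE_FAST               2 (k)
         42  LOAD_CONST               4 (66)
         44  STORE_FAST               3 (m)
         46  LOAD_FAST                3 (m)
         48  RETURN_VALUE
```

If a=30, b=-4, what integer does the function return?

66

LOAD_CONST → push 112. Stack: [112]
STORE_FAST k → k=112. Stack: []
LOAD_FAST_LOAD_FAST k,a → push 112,30. Stack: [112, 30]
BINARY_OP & → 112 & 30 = 16. Stack: [16]
STORE_FAST k → k=16. Stack: []
LOAD_FAST_LOAD_FAST b,b → push -4,-4. Stack: [-4, -4]
BINARY_OP - → -4 - -4 = 0. Stack: [0]
LOAD_FAST k → push 16. Stack: [0, 16]
BINARY_OP - → 0 - 16 = -16. Stack: [-16]
STORE_FAST m → m=-16. Stack: []
LOAD_FAST b → push -4. Stack: [-4]
LOAD_CONST → push 6. Stack: [-4, 6]
BINARY_OP ^ → -4 ^ 6 = -6. Stack: [-6]
STORE_FAST k → k=-6. Stack: []
LOAD_CONST → push 4. Stack: [4]
STORE_FAST k → k=4. Stack: []
LOAD_CONST → push 66. Stack: [66]
STORE_FAST m → m=66. Stack: []
LOAD_FAST m → push 66. Stack: [66]
RETURN_VALUE → return 66.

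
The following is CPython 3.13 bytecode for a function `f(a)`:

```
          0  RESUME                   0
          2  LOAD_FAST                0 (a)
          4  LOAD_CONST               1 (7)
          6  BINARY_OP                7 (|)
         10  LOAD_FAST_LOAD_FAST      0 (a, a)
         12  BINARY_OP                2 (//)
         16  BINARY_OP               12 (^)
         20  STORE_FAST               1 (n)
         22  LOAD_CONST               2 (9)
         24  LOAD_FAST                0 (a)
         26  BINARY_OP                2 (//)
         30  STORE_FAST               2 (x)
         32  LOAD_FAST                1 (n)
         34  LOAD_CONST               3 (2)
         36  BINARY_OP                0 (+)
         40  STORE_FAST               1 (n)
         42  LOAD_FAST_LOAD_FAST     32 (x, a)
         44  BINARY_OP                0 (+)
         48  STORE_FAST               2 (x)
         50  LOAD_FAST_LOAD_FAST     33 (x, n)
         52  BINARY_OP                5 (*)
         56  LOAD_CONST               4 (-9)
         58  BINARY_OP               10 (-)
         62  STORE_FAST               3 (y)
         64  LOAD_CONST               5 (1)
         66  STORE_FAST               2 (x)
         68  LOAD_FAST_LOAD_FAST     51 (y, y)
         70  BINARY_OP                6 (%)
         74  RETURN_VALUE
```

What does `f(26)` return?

LOAD_FAST a → push 26. Stack: [26]
LOAD_CONST → push 7. Stack: [26, 7]
BINARY_OP | → 26 | 7 = 31. Stack: [31]
LOAD_FAST_LOAD_FAST a,a → push 26,26. Stack: [31, 26, 26]
BINARY_OP // → 26 // 26 = 1. Stack: [31, 1]
BINARY_OP ^ → 31 ^ 1 = 30. Stack: [30]
STORE_FAST n → n=30. Stack: []
LOAD_CONST → push 9. Stack: [9]
LOAD_FAST a → push 26. Stack: [9, 26]
BINARY_OP // → 9 // 26 = 0. Stack: [0]
STORE_FAST x → x=0. Stack: []
LOAD_FAST n → push 30. Stack: [30]
LOAD_CONST → push 2. Stack: [30, 2]
BINARY_OP + → 30 + 2 = 32. Stack: [32]
STORE_FAST n → n=32. Stack: []
LOAD_FAST_LOAD_FAST x,a → push 0,26. Stack: [0, 26]
BINARY_OP + → 0 + 26 = 26. Stack: [26]
STORE_FAST x → x=26. Stack: []
LOAD_FAST_LOAD_FAST x,n → push 26,32. Stack: [26, 32]
BINARY_OP * → 26 * 32 = 832. Stack: [832]
LOAD_CONST → push -9. Stack: [832, -9]
BINARY_OP - → 832 - -9 = 841. Stack: [841]
STORE_FAST y → y=841. Stack: []
LOAD_CONST → push 1. Stack: [1]
STORE_FAST x → x=1. Stack: []
LOAD_FAST_LOAD_FAST y,y → push 841,841. Stack: [841, 841]
BINARY_OP % → 841 % 841 = 0. Stack: [0]
RETURN_VALUE → return 0.

0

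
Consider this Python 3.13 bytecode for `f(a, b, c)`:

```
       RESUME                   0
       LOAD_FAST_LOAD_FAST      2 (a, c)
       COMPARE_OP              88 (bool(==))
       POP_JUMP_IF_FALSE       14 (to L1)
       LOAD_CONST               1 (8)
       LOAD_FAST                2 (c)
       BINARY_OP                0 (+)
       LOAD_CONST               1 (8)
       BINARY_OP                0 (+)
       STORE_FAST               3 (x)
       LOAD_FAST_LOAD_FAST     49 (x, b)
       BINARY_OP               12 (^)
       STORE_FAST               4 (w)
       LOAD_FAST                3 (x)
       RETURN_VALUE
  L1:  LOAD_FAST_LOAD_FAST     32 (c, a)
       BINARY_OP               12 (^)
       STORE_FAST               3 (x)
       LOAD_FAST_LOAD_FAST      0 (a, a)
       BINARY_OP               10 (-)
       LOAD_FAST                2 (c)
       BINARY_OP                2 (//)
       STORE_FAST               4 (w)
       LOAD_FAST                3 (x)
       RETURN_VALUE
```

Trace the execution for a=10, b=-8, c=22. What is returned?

LOAD_FAST_LOAD_FAST a,c → push 10,22. Stack: [10, 22]
COMPARE_OP bool(==) → 10 vs 22 = False. Stack: [False]
POP_JUMP_IF_FALSE → pop False; jump. Stack: []
LOAD_FAST_LOAD_FAST c,a → push 22,10. Stack: [22, 10]
BINARY_OP ^ → 22 ^ 10 = 28. Stack: [28]
STORE_FAST x → x=28. Stack: []
LOAD_FAST_LOAD_FAST a,a → push 10,10. Stack: [10, 10]
BINARY_OP - → 10 - 10 = 0. Stack: [0]
LOAD_FAST c → push 22. Stack: [0, 22]
BINARY_OP // → 0 // 22 = 0. Stack: [0]
STORE_FAST w → w=0. Stack: []
LOAD_FAST x → push 28. Stack: [28]
RETURN_VALUE → return 28.

28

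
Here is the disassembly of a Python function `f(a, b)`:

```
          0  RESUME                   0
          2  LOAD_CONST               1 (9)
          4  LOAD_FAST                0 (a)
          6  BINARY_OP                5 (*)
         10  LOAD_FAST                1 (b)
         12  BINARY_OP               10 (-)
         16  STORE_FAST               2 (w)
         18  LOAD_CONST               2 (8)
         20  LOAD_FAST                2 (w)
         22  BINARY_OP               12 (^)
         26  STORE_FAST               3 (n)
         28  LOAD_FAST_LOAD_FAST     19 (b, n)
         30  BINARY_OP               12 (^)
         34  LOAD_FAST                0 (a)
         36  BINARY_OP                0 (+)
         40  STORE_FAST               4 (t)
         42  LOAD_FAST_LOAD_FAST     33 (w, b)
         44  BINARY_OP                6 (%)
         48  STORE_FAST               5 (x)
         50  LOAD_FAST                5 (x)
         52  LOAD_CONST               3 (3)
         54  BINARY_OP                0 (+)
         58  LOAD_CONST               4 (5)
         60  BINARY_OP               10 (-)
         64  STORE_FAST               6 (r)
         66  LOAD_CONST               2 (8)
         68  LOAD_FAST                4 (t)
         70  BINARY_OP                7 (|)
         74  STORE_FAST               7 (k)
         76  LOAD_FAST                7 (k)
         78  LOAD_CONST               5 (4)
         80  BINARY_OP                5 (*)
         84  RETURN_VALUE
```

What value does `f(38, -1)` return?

LOAD_CONST → push 9. Stack: [9]
LOAD_FAST a → push 38. Stack: [9, 38]
BINARY_OP * → 9 * 38 = 342. Stack: [342]
LOAD_FAST b → push -1. Stack: [342, -1]
BINARY_OP - → 342 - -1 = 343. Stack: [343]
STORE_FAST w → w=343. Stack: []
LOAD_CONST → push 8. Stack: [8]
LOAD_FAST w → push 343. Stack: [8, 343]
BINARY_OP ^ → 8 ^ 343 = 351. Stack: [351]
STORE_FAST n → n=351. Stack: []
LOAD_FAST_LOAD_FAST b,n → push -1,351. Stack: [-1, 351]
BINARY_OP ^ → -1 ^ 351 = -352. Stack: [-352]
LOAD_FAST a → push 38. Stack: [-352, 38]
BINARY_OP + → -352 + 38 = -314. Stack: [-314]
STORE_FAST t → t=-314. Stack: []
LOAD_FAST_LOAD_FAST w,b → push 343,-1. Stack: [343, -1]
BINARY_OP % → 343 % -1 = 0. Stack: [0]
STORE_FAST x → x=0. Stack: []
LOAD_FAST x → push 0. Stack: [0]
LOAD_CONST → push 3. Stack: [0, 3]
BINARY_OP + → 0 + 3 = 3. Stack: [3]
LOAD_CONST → push 5. Stack: [3, 5]
BINARY_OP - → 3 - 5 = -2. Stack: [-2]
STORE_FAST r → r=-2. Stack: []
LOAD_CONST → push 8. Stack: [8]
LOAD_FAST t → push -314. Stack: [8, -314]
BINARY_OP | → 8 | -314 = -306. Stack: [-306]
STORE_FAST k → k=-306. Stack: []
LOAD_FAST k → push -306. Stack: [-306]
LOAD_CONST → push 4. Stack: [-306, 4]
BINARY_OP * → -306 * 4 = -1224. Stack: [-1224]
RETURN_VALUE → return -1224.

-1224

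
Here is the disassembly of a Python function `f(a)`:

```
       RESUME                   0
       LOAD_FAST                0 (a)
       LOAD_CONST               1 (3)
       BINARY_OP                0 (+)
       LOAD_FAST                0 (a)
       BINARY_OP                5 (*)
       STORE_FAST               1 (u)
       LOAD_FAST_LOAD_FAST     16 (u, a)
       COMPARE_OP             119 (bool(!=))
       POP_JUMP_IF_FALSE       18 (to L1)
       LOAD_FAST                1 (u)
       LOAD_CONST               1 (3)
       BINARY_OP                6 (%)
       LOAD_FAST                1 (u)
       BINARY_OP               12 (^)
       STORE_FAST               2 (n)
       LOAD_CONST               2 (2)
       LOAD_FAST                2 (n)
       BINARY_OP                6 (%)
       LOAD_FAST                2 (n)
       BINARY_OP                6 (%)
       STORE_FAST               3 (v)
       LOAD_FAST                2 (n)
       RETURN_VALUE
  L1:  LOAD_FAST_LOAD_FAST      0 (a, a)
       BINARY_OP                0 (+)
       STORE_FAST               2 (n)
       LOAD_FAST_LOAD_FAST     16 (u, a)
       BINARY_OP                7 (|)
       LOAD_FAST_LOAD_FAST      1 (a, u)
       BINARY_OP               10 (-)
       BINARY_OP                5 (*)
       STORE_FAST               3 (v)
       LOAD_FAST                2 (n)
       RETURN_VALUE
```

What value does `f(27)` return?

LOAD_FAST a → push 27. Stack: [27]
LOAD_CONST → push 3. Stack: [27, 3]
BINARY_OP + → 27 + 3 = 30. Stack: [30]
LOAD_FAST a → push 27. Stack: [30, 27]
BINARY_OP * → 30 * 27 = 810. Stack: [810]
STORE_FAST u → u=810. Stack: []
LOAD_FAST_LOAD_FAST u,a → push 810,27. Stack: [810, 27]
COMPARE_OP bool(!=) → 810 vs 27 = True. Stack: [True]
POP_JUMP_IF_FALSE → pop True; no jump. Stack: []
LOAD_FAST u → push 810. Stack: [810]
LOAD_CONST → push 3. Stack: [810, 3]
BINARY_OP % → 810 % 3 = 0. Stack: [0]
LOAD_FAST u → push 810. Stack: [0, 810]
BINARY_OP ^ → 0 ^ 810 = 810. Stack: [810]
STORE_FAST n → n=810. Stack: []
LOAD_CONST → push 2. Stack: [2]
LOAD_FAST n → push 810. Stack: [2, 810]
BINARY_OP % → 2 % 810 = 2. Stack: [2]
LOAD_FAST n → push 810. Stack: [2, 810]
BINARY_OP % → 2 % 810 = 2. Stack: [2]
STORE_FAST v → v=2. Stack: []
LOAD_FAST n → push 810. Stack: [810]
RETURN_VALUE → return 810.

810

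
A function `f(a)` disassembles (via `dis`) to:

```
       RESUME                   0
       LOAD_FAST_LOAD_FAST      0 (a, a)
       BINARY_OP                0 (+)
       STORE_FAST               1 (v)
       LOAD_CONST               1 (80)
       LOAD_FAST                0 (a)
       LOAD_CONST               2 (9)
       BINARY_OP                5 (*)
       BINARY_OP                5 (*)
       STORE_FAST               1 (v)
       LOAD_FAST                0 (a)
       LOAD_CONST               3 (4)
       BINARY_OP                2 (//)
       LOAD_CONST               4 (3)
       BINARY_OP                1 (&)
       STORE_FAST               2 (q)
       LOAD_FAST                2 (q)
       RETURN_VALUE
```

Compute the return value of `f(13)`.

3

LOAD_FAST_LOAD_FAST a,a → push 13,13. Stack: [13, 13]
BINARY_OP + → 13 + 13 = 26. Stack: [26]
STORE_FAST v → v=26. Stack: []
LOAD_CONST → push 80. Stack: [80]
LOAD_FAST a → push 13. Stack: [80, 13]
LOAD_CONST → push 9. Stack: [80, 13, 9]
BINARY_OP * → 13 * 9 = 117. Stack: [80, 117]
BINARY_OP * → 80 * 117 = 9360. Stack: [9360]
STORE_FAST v → v=9360. Stack: []
LOAD_FAST a → push 13. Stack: [13]
LOAD_CONST → push 4. Stack: [13, 4]
BINARY_OP // → 13 // 4 = 3. Stack: [3]
LOAD_CONST → push 3. Stack: [3, 3]
BINARY_OP & → 3 & 3 = 3. Stack: [3]
STORE_FAST q → q=3. Stack: []
LOAD_FAST q → push 3. Stack: [3]
RETURN_VALUE → return 3.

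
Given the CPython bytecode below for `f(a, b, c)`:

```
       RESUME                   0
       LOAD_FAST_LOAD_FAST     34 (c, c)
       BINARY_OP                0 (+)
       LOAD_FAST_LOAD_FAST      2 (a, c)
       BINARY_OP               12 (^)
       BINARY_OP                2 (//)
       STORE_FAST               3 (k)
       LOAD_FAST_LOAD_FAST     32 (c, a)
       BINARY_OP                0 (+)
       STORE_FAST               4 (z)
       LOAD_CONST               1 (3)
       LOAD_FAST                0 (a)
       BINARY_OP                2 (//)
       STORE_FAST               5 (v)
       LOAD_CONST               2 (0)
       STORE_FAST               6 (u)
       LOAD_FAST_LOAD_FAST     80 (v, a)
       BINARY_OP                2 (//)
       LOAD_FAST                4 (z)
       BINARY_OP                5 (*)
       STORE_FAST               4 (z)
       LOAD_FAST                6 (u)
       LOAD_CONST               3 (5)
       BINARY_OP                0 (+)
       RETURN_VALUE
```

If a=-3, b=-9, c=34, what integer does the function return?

5

LOAD_FAST_LOAD_FAST c,c → push 34,34. Stack: [34, 34]
BINARY_OP + → 34 + 34 = 68. Stack: [68]
LOAD_FAST_LOAD_FAST a,c → push -3,34. Stack: [68, -3, 34]
BINARY_OP ^ → -3 ^ 34 = -33. Stack: [68, -33]
BINARY_OP // → 68 // -33 = -3. Stack: [-3]
STORE_FAST k → k=-3. Stack: []
LOAD_FAST_LOAD_FAST c,a → push 34,-3. Stack: [34, -3]
BINARY_OP + → 34 + -3 = 31. Stack: [31]
STORE_FAST z → z=31. Stack: []
LOAD_CONST → push 3. Stack: [3]
LOAD_FAST a → push -3. Stack: [3, -3]
BINARY_OP // → 3 // -3 = -1. Stack: [-1]
STORE_FAST v → v=-1. Stack: []
LOAD_CONST → push 0. Stack: [0]
STORE_FAST u → u=0. Stack: []
LOAD_FAST_LOAD_FAST v,a → push -1,-3. Stack: [-1, -3]
BINARY_OP // → -1 // -3 = 0. Stack: [0]
LOAD_FAST z → push 31. Stack: [0, 31]
BINARY_OP * → 0 * 31 = 0. Stack: [0]
STORE_FAST z → z=0. Stack: []
LOAD_FAST u → push 0. Stack: [0]
LOAD_CONST → push 5. Stack: [0, 5]
BINARY_OP + → 0 + 5 = 5. Stack: [5]
RETURN_VALUE → return 5.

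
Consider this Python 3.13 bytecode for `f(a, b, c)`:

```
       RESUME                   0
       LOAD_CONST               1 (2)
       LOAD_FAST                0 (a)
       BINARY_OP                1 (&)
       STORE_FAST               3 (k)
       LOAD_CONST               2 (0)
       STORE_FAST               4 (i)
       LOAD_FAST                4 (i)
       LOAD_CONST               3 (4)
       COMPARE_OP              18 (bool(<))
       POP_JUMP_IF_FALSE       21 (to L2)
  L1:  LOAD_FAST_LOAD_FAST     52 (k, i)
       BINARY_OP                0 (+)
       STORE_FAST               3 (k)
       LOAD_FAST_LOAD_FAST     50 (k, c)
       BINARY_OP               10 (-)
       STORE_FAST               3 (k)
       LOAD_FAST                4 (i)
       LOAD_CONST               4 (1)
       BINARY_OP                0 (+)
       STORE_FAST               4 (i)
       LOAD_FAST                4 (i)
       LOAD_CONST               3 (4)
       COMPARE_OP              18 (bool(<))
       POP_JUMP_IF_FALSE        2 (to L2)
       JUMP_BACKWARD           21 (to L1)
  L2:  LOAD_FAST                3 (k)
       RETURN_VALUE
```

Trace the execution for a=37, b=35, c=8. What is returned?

-26

LOAD_CONST → push 2
LOAD_FAST a → push 37
BINARY_OP & → 2 & 37 = 0
STORE_FAST k → k=0
LOAD_CONST → push 0
STORE_FAST i → i=0
LOAD_FAST i → push 0
LOAD_CONST → push 4
COMPARE_OP bool(<) → 0 vs 4 = True
POP_JUMP_IF_FALSE → pop True; no jump
LOAD_FAST_LOAD_FAST k,i → push 0,0
BINARY_OP + → 0 + 0 = 0
STORE_FAST k → k=0
LOAD_FAST_LOAD_FAST k,c → push 0,8
BINARY_OP - → 0 - 8 = -8
STORE_FAST k → k=-8
LOAD_FAST i → push 0
LOAD_CONST → push 1
BINARY_OP + → 0 + 1 = 1
STORE_FAST i → i=1
LOAD_FAST i → push 1
LOAD_CONST → push 4
COMPARE_OP bool(<) → 1 vs 4 = True
POP_JUMP_IF_FALSE → pop True; no jump
LOAD_FAST_LOAD_FAST k,i → push -8,1
BINARY_OP + → -8 + 1 = -7
STORE_FAST k → k=-7
LOAD_FAST_LOAD_FAST k,c → push -7,8
BINARY_OP - → -7 - 8 = -15
STORE_FAST k → k=-15
LOAD_FAST i → push 1
LOAD_CONST → push 1
BINARY_OP + → 1 + 1 = 2
STORE_FAST i → i=2
LOAD_FAST i → push 2
LOAD_CONST → push 4
COMPARE_OP bool(<) → 2 vs 4 = True
POP_JUMP_IF_FALSE → pop True; no jump
LOAD_FAST_LOAD_FAST k,i → push -15,2
BINARY_OP + → -15 + 2 = -13
STORE_FAST k → k=-13
LOAD_FAST_LOAD_FAST k,c → push -13,8
BINARY_OP - → -13 - 8 = -21
STORE_FAST k → k=-21
LOAD_FAST i → push 2
LOAD_CONST → push 1
BINARY_OP + → 2 + 1 = 3
STORE_FAST i → i=3
LOAD_FAST i → push 3
LOAD_CONST → push 4
COMPARE_OP bool(<) → 3 vs 4 = True
POP_JUMP_IF_FALSE → pop True; no jump
LOAD_FAST_LOAD_FAST k,i → push -21,3
BINARY_OP + → -21 + 3 = -18
STORE_FAST k → k=-18
LOAD_FAST_LOAD_FAST k,c → push -18,8
BINARY_OP - → -18 - 8 = -26
STORE_FAST k → k=-26
LOAD_FAST i → push 3
LOAD_CONST → push 1
BINARY_OP + → 3 + 1 = 4
STORE_FAST i → i=4
LOAD_FAST i → push 4
LOAD_CONST → push 4
COMPARE_OP bool(<) → 4 vs 4 = False
POP_JUMP_IF_FALSE → pop False; jump
LOAD_FAST k → push -26
RETURN_VALUE → return -26.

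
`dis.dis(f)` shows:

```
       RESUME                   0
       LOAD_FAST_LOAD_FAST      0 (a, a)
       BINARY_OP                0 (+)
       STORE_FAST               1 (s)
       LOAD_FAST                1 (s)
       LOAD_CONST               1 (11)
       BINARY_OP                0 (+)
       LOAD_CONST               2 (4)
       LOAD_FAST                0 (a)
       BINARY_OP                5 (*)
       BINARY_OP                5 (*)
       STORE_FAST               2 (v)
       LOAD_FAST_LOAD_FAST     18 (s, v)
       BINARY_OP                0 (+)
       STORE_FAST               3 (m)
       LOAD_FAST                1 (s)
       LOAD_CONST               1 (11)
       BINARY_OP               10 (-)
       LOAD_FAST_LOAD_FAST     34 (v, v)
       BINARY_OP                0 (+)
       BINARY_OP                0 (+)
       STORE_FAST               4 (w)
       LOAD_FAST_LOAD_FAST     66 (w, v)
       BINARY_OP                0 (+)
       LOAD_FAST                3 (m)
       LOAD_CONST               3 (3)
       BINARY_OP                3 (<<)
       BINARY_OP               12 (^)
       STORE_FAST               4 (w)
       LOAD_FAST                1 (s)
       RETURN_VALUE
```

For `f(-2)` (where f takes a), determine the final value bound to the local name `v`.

-56

LOAD_FAST_LOAD_FAST a,a → push -2,-2. Stack: [-2, -2]
BINARY_OP + → -2 + -2 = -4. Stack: [-4]
STORE_FAST s → s=-4. Stack: []
LOAD_FAST s → push -4. Stack: [-4]
LOAD_CONST → push 11. Stack: [-4, 11]
BINARY_OP + → -4 + 11 = 7. Stack: [7]
LOAD_CONST → push 4. Stack: [7, 4]
LOAD_FAST a → push -2. Stack: [7, 4, -2]
BINARY_OP * → 4 * -2 = -8. Stack: [7, -8]
BINARY_OP * → 7 * -8 = -56. Stack: [-56]
STORE_FAST v → v=-56. Stack: []
LOAD_FAST_LOAD_FAST s,v → push -4,-56. Stack: [-4, -56]
BINARY_OP + → -4 + -56 = -60. Stack: [-60]
STORE_FAST m → m=-60. Stack: []
LOAD_FAST s → push -4. Stack: [-4]
LOAD_CONST → push 11. Stack: [-4, 11]
BINARY_OP - → -4 - 11 = -15. Stack: [-15]
LOAD_FAST_LOAD_FAST v,v → push -56,-56. Stack: [-15, -56, -56]
BINARY_OP + → -56 + -56 = -112. Stack: [-15, -112]
BINARY_OP + → -15 + -112 = -127. Stack: [-127]
STORE_FAST w → w=-127. Stack: []
LOAD_FAST_LOAD_FAST w,v → push -127,-56. Stack: [-127, -56]
BINARY_OP + → -127 + -56 = -183. Stack: [-183]
LOAD_FAST m → push -60. Stack: [-183, -60]
LOAD_CONST → push 3. Stack: [-183, -60, 3]
BINARY_OP << → -60 << 3 = -480. Stack: [-183, -480]
BINARY_OP ^ → -183 ^ -480 = 361. Stack: [361]
STORE_FAST w → w=361. Stack: []
LOAD_FAST s → push -4. Stack: [-4]
RETURN_VALUE → return -4.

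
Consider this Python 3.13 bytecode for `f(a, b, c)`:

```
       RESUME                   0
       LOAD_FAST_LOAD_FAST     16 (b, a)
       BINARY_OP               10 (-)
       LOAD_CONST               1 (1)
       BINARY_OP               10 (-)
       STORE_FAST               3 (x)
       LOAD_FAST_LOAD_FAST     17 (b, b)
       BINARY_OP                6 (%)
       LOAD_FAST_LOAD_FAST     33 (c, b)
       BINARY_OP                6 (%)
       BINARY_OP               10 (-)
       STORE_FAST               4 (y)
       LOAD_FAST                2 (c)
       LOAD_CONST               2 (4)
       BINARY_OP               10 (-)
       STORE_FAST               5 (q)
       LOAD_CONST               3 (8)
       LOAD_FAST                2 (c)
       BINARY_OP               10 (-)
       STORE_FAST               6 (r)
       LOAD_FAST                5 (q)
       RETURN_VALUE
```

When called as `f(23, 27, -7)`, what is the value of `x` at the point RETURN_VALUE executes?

3

LOAD_FAST_LOAD_FAST b,a → push 27,23. Stack: [27, 23]
BINARY_OP - → 27 - 23 = 4. Stack: [4]
LOAD_CONST → push 1. Stack: [4, 1]
BINARY_OP - → 4 - 1 = 3. Stack: [3]
STORE_FAST x → x=3. Stack: []
LOAD_FAST_LOAD_FAST b,b → push 27,27. Stack: [27, 27]
BINARY_OP % → 27 % 27 = 0. Stack: [0]
LOAD_FAST_LOAD_FAST c,b → push -7,27. Stack: [0, -7, 27]
BINARY_OP % → -7 % 27 = 20. Stack: [0, 20]
BINARY_OP - → 0 - 20 = -20. Stack: [-20]
STORE_FAST y → y=-20. Stack: []
LOAD_FAST c → push -7. Stack: [-7]
LOAD_CONST → push 4. Stack: [-7, 4]
BINARY_OP - → -7 - 4 = -11. Stack: [-11]
STORE_FAST q → q=-11. Stack: []
LOAD_CONST → push 8. Stack: [8]
LOAD_FAST c → push -7. Stack: [8, -7]
BINARY_OP - → 8 - -7 = 15. Stack: [15]
STORE_FAST r → r=15. Stack: []
LOAD_FAST q → push -11. Stack: [-11]
RETURN_VALUE → return -11.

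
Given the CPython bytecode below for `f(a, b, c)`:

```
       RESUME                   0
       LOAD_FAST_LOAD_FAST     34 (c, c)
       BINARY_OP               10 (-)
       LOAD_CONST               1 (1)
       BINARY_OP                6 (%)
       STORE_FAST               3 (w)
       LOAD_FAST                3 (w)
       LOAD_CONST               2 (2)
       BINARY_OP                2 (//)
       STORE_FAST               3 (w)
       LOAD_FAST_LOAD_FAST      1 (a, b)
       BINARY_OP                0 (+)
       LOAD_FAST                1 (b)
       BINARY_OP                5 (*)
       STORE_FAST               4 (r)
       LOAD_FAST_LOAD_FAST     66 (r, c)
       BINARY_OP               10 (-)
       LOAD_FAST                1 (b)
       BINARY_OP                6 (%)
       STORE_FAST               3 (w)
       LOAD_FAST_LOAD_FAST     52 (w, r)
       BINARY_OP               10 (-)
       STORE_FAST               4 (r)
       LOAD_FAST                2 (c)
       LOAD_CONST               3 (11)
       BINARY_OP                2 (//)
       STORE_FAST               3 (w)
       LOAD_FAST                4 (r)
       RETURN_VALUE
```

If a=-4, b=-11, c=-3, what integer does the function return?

-173

LOAD_FAST_LOAD_FAST c,c → push -3,-3. Stack: [-3, -3]
BINARY_OP - → -3 - -3 = 0. Stack: [0]
LOAD_CONST → push 1. Stack: [0, 1]
BINARY_OP % → 0 % 1 = 0. Stack: [0]
STORE_FAST w → w=0. Stack: []
LOAD_FAST w → push 0. Stack: [0]
LOAD_CONST → push 2. Stack: [0, 2]
BINARY_OP // → 0 // 2 = 0. Stack: [0]
STORE_FAST w → w=0. Stack: []
LOAD_FAST_LOAD_FAST a,b → push -4,-11. Stack: [-4, -11]
BINARY_OP + → -4 + -11 = -15. Stack: [-15]
LOAD_FAST b → push -11. Stack: [-15, -11]
BINARY_OP * → -15 * -11 = 165. Stack: [165]
STORE_FAST r → r=165. Stack: []
LOAD_FAST_LOAD_FAST r,c → push 165,-3. Stack: [165, -3]
BINARY_OP - → 165 - -3 = 168. Stack: [168]
LOAD_FAST b → push -11. Stack: [168, -11]
BINARY_OP % → 168 % -11 = -8. Stack: [-8]
STORE_FAST w → w=-8. Stack: []
LOAD_FAST_LOAD_FAST w,r → push -8,165. Stack: [-8, 165]
BINARY_OP - → -8 - 165 = -173. Stack: [-173]
STORE_FAST r → r=-173. Stack: []
LOAD_FAST c → push -3. Stack: [-3]
LOAD_CONST → push 11. Stack: [-3, 11]
BINARY_OP // → -3 // 11 = -1. Stack: [-1]
STORE_FAST w → w=-1. Stack: []
LOAD_FAST r → push -173. Stack: [-173]
RETURN_VALUE → return -173.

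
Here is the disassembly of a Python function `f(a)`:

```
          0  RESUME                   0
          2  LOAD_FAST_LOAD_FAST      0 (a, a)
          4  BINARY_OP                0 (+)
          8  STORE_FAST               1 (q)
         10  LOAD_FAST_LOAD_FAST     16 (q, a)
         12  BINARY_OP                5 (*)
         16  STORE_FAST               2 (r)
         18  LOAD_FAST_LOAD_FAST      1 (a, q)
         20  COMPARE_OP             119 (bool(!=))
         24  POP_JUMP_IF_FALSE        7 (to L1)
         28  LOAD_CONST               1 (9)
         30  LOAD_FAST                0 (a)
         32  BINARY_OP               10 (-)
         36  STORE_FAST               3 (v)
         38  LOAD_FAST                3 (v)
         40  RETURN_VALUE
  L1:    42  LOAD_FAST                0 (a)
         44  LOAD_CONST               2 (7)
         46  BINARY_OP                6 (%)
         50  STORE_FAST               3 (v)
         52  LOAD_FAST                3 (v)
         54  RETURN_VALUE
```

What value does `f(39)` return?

-30

LOAD_FAST_LOAD_FAST a,a → push 39,39. Stack: [39, 39]
BINARY_OP + → 39 + 39 = 78. Stack: [78]
STORE_FAST q → q=78. Stack: []
LOAD_FAST_LOAD_FAST q,a → push 78,39. Stack: [78, 39]
BINARY_OP * → 78 * 39 = 3042. Stack: [3042]
STORE_FAST r → r=3042. Stack: []
LOAD_FAST_LOAD_FAST a,q → push 39,78. Stack: [39, 78]
COMPARE_OP bool(!=) → 39 vs 78 = True. Stack: [True]
POP_JUMP_IF_FALSE → pop True; no jump. Stack: []
LOAD_CONST → push 9. Stack: [9]
LOAD_FAST a → push 39. Stack: [9, 39]
BINARY_OP - → 9 - 39 = -30. Stack: [-30]
STORE_FAST v → v=-30. Stack: []
LOAD_FAST v → push -30. Stack: [-30]
RETURN_VALUE → return -30.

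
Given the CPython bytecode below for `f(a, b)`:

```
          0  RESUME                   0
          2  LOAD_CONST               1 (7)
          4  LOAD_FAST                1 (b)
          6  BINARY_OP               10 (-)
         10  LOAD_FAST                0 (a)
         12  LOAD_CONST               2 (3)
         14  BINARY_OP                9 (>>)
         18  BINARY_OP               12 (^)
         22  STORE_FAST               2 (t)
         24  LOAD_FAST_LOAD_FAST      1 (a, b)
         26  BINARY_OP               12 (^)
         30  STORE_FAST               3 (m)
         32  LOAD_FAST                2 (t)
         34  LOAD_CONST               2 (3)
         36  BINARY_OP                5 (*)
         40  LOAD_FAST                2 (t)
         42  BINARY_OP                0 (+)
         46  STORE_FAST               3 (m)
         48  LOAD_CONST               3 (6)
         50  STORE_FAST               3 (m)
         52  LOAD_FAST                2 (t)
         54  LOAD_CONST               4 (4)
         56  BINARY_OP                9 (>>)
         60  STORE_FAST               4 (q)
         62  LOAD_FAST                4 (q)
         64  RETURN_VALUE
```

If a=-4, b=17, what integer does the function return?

0

LOAD_CONST → push 7. Stack: [7]
LOAD_FAST b → push 17. Stack: [7, 17]
BINARY_OP - → 7 - 17 = -10. Stack: [-10]
LOAD_FAST a → push -4. Stack: [-10, -4]
LOAD_CONST → push 3. Stack: [-10, -4, 3]
BINARY_OP >> → -4 >> 3 = -1. Stack: [-10, -1]
BINARY_OP ^ → -10 ^ -1 = 9. Stack: [9]
STORE_FAST t → t=9. Stack: []
LOAD_FAST_LOAD_FAST a,b → push -4,17. Stack: [-4, 17]
BINARY_OP ^ → -4 ^ 17 = -19. Stack: [-19]
STORE_FAST m → m=-19. Stack: []
LOAD_FAST t → push 9. Stack: [9]
LOAD_CONST → push 3. Stack: [9, 3]
BINARY_OP * → 9 * 3 = 27. Stack: [27]
LOAD_FAST t → push 9. Stack: [27, 9]
BINARY_OP + → 27 + 9 = 36. Stack: [36]
STORE_FAST m → m=36. Stack: []
LOAD_CONST → push 6. Stack: [6]
STORE_FAST m → m=6. Stack: []
LOAD_FAST t → push 9. Stack: [9]
LOAD_CONST → push 4. Stack: [9, 4]
BINARY_OP >> → 9 >> 4 = 0. Stack: [0]
STORE_FAST q → q=0. Stack: []
LOAD_FAST q → push 0. Stack: [0]
RETURN_VALUE → return 0.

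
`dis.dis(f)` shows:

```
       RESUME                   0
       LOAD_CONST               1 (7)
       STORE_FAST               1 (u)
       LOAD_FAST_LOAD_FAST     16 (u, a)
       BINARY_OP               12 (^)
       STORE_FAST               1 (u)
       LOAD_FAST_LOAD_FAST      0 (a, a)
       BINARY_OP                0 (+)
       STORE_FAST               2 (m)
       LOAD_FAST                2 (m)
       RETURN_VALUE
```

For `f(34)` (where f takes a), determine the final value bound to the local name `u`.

37

LOAD_CONST → push 7. Stack: [7]
STORE_FAST u → u=7. Stack: []
LOAD_FAST_LOAD_FAST u,a → push 7,34. Stack: [7, 34]
BINARY_OP ^ → 7 ^ 34 = 37. Stack: [37]
STORE_FAST u → u=37. Stack: []
LOAD_FAST_LOAD_FAST a,a → push 34,34. Stack: [34, 34]
BINARY_OP + → 34 + 34 = 68. Stack: [68]
STORE_FAST m → m=68. Stack: []
LOAD_FAST m → push 68. Stack: [68]
RETURN_VALUE → return 68.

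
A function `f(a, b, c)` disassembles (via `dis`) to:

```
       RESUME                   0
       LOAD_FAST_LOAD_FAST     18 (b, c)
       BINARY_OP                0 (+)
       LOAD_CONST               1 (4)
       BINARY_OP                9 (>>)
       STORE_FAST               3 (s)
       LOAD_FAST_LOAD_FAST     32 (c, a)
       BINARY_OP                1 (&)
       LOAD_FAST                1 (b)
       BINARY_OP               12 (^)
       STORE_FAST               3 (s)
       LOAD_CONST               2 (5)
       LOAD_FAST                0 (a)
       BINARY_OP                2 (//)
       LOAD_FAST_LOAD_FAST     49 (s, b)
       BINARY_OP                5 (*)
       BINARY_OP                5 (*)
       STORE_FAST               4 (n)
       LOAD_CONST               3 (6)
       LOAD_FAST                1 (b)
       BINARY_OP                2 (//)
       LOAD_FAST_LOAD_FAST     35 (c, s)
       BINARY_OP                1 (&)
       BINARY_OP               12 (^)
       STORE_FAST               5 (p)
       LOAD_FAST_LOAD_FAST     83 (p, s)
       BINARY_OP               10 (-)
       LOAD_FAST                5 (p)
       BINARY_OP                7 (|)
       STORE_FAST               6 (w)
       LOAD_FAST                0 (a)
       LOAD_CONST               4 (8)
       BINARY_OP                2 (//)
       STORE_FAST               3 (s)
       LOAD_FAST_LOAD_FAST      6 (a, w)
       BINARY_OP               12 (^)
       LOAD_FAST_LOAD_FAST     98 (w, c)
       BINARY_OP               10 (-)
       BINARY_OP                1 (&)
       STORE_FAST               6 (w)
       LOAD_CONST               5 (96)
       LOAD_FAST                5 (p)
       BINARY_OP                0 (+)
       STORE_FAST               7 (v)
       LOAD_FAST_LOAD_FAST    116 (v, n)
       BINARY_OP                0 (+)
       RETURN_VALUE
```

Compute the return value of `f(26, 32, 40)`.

136

LOAD_FAST_LOAD_FAST b,c → push 32,40. Stack: [32, 40]
BINARY_OP + → 32 + 40 = 72. Stack: [72]
LOAD_CONST → push 4. Stack: [72, 4]
BINARY_OP >> → 72 >> 4 = 4. Stack: [4]
STORE_FAST s → s=4. Stack: []
LOAD_FAST_LOAD_FAST c,a → push 40,26. Stack: [40, 26]
BINARY_OP & → 40 & 26 = 8. Stack: [8]
LOAD_FAST b → push 32. Stack: [8, 32]
BINARY_OP ^ → 8 ^ 32 = 40. Stack: [40]
STORE_FAST s → s=40. Stack: []
LOAD_CONST → push 5. Stack: [5]
LOAD_FAST a → push 26. Stack: [5, 26]
BINARY_OP // → 5 // 26 = 0. Stack: [0]
LOAD_FAST_LOAD_FAST s,b → push 40,32. Stack: [0, 40, 32]
BINARY_OP * → 40 * 32 = 1280. Stack: [0, 1280]
BINARY_OP * → 0 * 1280 = 0. Stack: [0]
STORE_FAST n → n=0. Stack: []
LOAD_CONST → push 6. Stack: [6]
LOAD_FAST b → push 32. Stack: [6, 32]
BINARY_OP // → 6 // 32 = 0. Stack: [0]
LOAD_FAST_LOAD_FAST c,s → push 40,40. Stack: [0, 40, 40]
BINARY_OP & → 40 & 40 = 40. Stack: [0, 40]
BINARY_OP ^ → 0 ^ 40 = 40. Stack: [40]
STORE_FAST p → p=40. Stack: []
LOAD_FAST_LOAD_FAST p,s → push 40,40. Stack: [40, 40]
BINARY_OP - → 40 - 40 = 0. Stack: [0]
LOAD_FAST p → push 40. Stack: [0, 40]
BINARY_OP | → 0 | 40 = 40. Stack: [40]
STORE_FAST w → w=40. Stack: []
LOAD_FAST a → push 26. Stack: [26]
LOAD_CONST → push 8. Stack: [26, 8]
BINARY_OP // → 26 // 8 = 3. Stack: [3]
STORE_FAST s → s=3. Stack: []
LOAD_FAST_LOAD_FAST a,w → push 26,40. Stack: [26, 40]
BINARY_OP ^ → 26 ^ 40 = 50. Stack: [50]
LOAD_FAST_LOAD_FAST w,c → push 40,40. Stack: [50, 40, 40]
BINARY_OP - → 40 - 40 = 0. Stack: [50, 0]
BINARY_OP & → 50 & 0 = 0. Stack: [0]
STORE_FAST w → w=0. Stack: []
LOAD_CONST → push 96. Stack: [96]
LOAD_FAST p → push 40. Stack: [96, 40]
BINARY_OP + → 96 + 40 = 136. Stack: [136]
STORE_FAST v → v=136. Stack: []
LOAD_FAST_LOAD_FAST v,n → push 136,0. Stack: [136, 0]
BINARY_OP + → 136 + 0 = 136. Stack: [136]
RETURN_VALUE → return 136.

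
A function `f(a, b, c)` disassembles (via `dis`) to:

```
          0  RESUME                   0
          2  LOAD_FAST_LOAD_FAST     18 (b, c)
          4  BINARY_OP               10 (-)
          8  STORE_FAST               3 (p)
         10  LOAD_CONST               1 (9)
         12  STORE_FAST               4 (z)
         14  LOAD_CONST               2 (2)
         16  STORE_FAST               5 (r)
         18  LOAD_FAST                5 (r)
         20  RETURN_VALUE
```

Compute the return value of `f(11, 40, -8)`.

2

LOAD_FAST_LOAD_FAST b,c → push 40,-8. Stack: [40, -8]
BINARY_OP - → 40 - -8 = 48. Stack: [48]
STORE_FAST p → p=48. Stack: []
LOAD_CONST → push 9. Stack: [9]
STORE_FAST z → z=9. Stack: []
LOAD_CONST → push 2. Stack: [2]
STORE_FAST r → r=2. Stack: []
LOAD_FAST r → push 2. Stack: [2]
RETURN_VALUE → return 2.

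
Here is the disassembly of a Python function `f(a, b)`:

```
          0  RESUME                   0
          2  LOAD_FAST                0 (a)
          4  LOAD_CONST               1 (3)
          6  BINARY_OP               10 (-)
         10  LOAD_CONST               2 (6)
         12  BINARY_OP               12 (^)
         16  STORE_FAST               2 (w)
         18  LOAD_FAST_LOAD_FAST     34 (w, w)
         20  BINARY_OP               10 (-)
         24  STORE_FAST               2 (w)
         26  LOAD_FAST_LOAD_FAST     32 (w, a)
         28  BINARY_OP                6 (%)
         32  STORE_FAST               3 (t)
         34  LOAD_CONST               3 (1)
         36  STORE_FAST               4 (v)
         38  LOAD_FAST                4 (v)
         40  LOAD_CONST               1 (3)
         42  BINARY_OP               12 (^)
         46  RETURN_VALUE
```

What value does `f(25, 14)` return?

LOAD_FAST a → push 25. Stack: [25]
LOAD_CONST → push 3. Stack: [25, 3]
BINARY_OP - → 25 - 3 = 22. Stack: [22]
LOAD_CONST → push 6. Stack: [22, 6]
BINARY_OP ^ → 22 ^ 6 = 16. Stack: [16]
STORE_FAST w → w=16. Stack: []
LOAD_FAST_LOAD_FAST w,w → push 16,16. Stack: [16, 16]
BINARY_OP - → 16 - 16 = 0. Stack: [0]
STORE_FAST w → w=0. Stack: []
LOAD_FAST_LOAD_FAST w,a → push 0,25. Stack: [0, 25]
BINARY_OP % → 0 % 25 = 0. Stack: [0]
STORE_FAST t → t=0. Stack: []
LOAD_CONST → push 1. Stack: [1]
STORE_FAST v → v=1. Stack: []
LOAD_FAST v → push 1. Stack: [1]
LOAD_CONST → push 3. Stack: [1, 3]
BINARY_OP ^ → 1 ^ 3 = 2. Stack: [2]
RETURN_VALUE → return 2.

2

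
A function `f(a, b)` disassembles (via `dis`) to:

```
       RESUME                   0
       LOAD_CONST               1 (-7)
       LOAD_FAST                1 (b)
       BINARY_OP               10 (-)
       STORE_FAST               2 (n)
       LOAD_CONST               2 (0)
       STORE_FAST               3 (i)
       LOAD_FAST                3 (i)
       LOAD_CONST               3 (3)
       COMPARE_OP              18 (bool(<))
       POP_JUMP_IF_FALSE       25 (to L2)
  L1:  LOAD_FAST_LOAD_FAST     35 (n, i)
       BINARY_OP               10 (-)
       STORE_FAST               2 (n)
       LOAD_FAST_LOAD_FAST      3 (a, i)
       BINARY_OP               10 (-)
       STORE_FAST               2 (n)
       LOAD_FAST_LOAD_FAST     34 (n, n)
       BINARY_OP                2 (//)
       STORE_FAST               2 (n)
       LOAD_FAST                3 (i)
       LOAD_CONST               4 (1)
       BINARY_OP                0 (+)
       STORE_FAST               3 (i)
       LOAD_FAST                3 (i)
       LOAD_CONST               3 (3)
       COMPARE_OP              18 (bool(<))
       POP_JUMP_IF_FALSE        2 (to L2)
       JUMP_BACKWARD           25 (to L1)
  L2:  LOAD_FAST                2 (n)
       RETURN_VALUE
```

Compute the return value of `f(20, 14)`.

LOAD_CONST → push -7. Stack: [-7]
LOAD_FAST b → push 14. Stack: [-7, 14]
BINARY_OP - → -7 - 14 = -21. Stack: [-21]
STORE_FAST n → n=-21. Stack: []
LOAD_CONST → push 0. Stack: [0]
STORE_FAST i → i=0. Stack: []
LOAD_FAST i → push 0. Stack: [0]
LOAD_CONST → push 3. Stack: [0, 3]
COMPARE_OP bool(<) → 0 vs 3 = True. Stack: [True]
POP_JUMP_IF_FALSE → pop True; no jump. Stack: []
LOAD_FAST_LOAD_FAST n,i → push -21,0. Stack: [-21, 0]
BINARY_OP - → -21 - 0 = -21. Stack: [-21]
STORE_FAST n → n=-21. Stack: []
LOAD_FAST_LOAD_FAST a,i → push 20,0. Stack: [20, 0]
BINARY_OP - → 20 - 0 = 20. Stack: [20]
STORE_FAST n → n=20. Stack: []
LOAD_FAST_LOAD_FAST n,n → push 20,20. Stack: [20, 20]
BINARY_OP // → 20 // 20 = 1. Stack: [1]
STORE_FAST n → n=1. Stack: []
LOAD_FAST i → push 0. Stack: [0]
LOAD_CONST → push 1. Stack: [0, 1]
BINARY_OP + → 0 + 1 = 1. Stack: [1]
STORE_FAST i → i=1. Stack: []
LOAD_FAST i → push 1. Stack: [1]
LOAD_CONST → push 3. Stack: [1, 3]
COMPARE_OP bool(<) → 1 vs 3 = True. Stack: [True]
POP_JUMP_IF_FALSE → pop True; no jump. Stack: []
LOAD_FAST_LOAD_FAST n,i → push 1,1. Stack: [1, 1]
BINARY_OP - → 1 - 1 = 0. Stack: [0]
STORE_FAST n → n=0. Stack: []
LOAD_FAST_LOAD_FAST a,i → push 20,1. Stack: [20, 1]
BINARY_OP - → 20 - 1 = 19. Stack: [19]
STORE_FAST n → n=19. Stack: []
LOAD_FAST_LOAD_FAST n,n → push 19,19. Stack: [19, 19]
BINARY_OP // → 19 // 19 = 1. Stack: [1]
STORE_FAST n → n=1. Stack: []
LOAD_FAST i → push 1. Stack: [1]
LOAD_CONST → push 1. Stack: [1, 1]
BINARY_OP + → 1 + 1 = 2. Stack: [2]
STORE_FAST i → i=2. Stack: []
LOAD_FAST i → push 2. Stack: [2]
LOAD_CONST → push 3. Stack: [2, 3]
COMPARE_OP bool(<) → 2 vs 3 = True. Stack: [True]
POP_JUMP_IF_FALSE → pop True; no jump. Stack: []
LOAD_FAST_LOAD_FAST n,i → push 1,2. Stack: [1, 2]
BINARY_OP - → 1 - 2 = -1. Stack: [-1]
STORE_FAST n → n=-1. Stack: []
LOAD_FAST_LOAD_FAST a,i → push 20,2. Stack: [20, 2]
BINARY_OP - → 20 - 2 = 18. Stack: [18]
STORE_FAST n → n=18. Stack: []
LOAD_FAST_LOAD_FAST n,n → push 18,18. Stack: [18, 18]
BINARY_OP // → 18 // 18 = 1. Stack: [1]
STORE_FAST n → n=1. Stack: []
LOAD_FAST i → push 2. Stack: [2]
LOAD_CONST → push 1. Stack: [2, 1]
BINARY_OP + → 2 + 1 = 3. Stack: [3]
STORE_FAST i → i=3. Stack: []
LOAD_FAST i → push 3. Stack: [3]
LOAD_CONST → push 3. Stack: [3, 3]
COMPARE_OP bool(<) → 3 vs 3 = False. Stack: [False]
POP_JUMP_IF_FALSE → pop False; jump. Stack: []
LOAD_FAST n → push 1. Stack: [1]
RETURN_VALUE → return 1.

1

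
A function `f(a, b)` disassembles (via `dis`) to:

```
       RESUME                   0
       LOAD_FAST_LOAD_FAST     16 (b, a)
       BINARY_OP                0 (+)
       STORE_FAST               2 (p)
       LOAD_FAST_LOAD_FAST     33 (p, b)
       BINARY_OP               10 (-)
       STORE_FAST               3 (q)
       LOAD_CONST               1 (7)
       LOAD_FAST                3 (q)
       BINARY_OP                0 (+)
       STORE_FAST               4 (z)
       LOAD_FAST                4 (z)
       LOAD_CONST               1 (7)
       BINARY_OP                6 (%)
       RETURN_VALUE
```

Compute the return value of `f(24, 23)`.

LOAD_FAST_LOAD_FAST b,a → push 23,24. Stack: [23, 24]
BINARY_OP + → 23 + 24 = 47. Stack: [47]
STORE_FAST p → p=47. Stack: []
LOAD_FAST_LOAD_FAST p,b → push 47,23. Stack: [47, 23]
BINARY_OP - → 47 - 23 = 24. Stack: [24]
STORE_FAST q → q=24. Stack: []
LOAD_CONST → push 7. Stack: [7]
LOAD_FAST q → push 24. Stack: [7, 24]
BINARY_OP + → 7 + 24 = 31. Stack: [31]
STORE_FAST z → z=31. Stack: []
LOAD_FAST z → push 31. Stack: [31]
LOAD_CONST → push 7. Stack: [31, 7]
BINARY_OP % → 31 % 7 = 3. Stack: [3]
RETURN_VALUE → return 3.

3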